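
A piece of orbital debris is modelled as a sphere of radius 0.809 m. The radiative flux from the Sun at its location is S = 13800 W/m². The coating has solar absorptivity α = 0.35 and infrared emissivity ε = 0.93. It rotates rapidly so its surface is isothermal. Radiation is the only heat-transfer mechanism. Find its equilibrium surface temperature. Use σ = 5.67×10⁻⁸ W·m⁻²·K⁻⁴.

At equilibrium, absorbed power = emitted power.
Absorbing cross-section = πr² = 2.056 m²; emitting surface = 4πr² = 8.224 m² (ratio 4).
αS·A_cross = εσ·A_surf·T⁴  ⇒  T⁴ = αS/(ε·4σ).
T⁴ = 0.350·13800/(0.93·4·5.67×10⁻⁸) = 2.290×10¹⁰ K⁴.
T = (2.290×10¹⁰)^(1/4).

T ≈ 389 K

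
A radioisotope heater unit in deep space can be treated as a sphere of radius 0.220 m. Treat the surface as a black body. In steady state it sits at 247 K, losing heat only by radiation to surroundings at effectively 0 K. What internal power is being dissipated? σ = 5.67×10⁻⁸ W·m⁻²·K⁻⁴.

P ≈ 128 W

Steady state: P = εσA T⁴.
A = 4πr² = 0.6082 m²; T⁴ = (247)⁴ = 3.722×10⁹ K⁴.
P = 1.0 × 5.67×10⁻⁸ × 0.6082 × 3.722×10⁹.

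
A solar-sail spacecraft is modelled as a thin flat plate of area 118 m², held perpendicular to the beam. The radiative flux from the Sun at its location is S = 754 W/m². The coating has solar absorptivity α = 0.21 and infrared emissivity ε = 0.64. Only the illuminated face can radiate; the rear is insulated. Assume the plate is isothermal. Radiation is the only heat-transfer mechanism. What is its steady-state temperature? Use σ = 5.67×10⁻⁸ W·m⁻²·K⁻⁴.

At equilibrium, absorbed power = emitted power.
Absorbing cross-section = A = 118.0 m²; emitting surface = A = 118.0 m² (ratio 1).
αS·A_cross = εσ·A_surf·T⁴  ⇒  T⁴ = αS/(ε·1σ).
T⁴ = 0.210·754/(0.64·1·5.67×10⁻⁸) = 4.363×10⁹ K⁴.
T = (4.363×10⁹)^(1/4).

T ≈ 257 K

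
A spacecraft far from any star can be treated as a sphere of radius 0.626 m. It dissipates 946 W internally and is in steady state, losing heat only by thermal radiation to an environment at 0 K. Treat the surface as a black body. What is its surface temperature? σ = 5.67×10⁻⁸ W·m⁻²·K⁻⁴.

Steady state: internal power = radiated power, P = εσA T⁴.
Radiating area A = 4πr² = 4.924 m².
T⁴ = P/(εσA) = 946/(1.0·5.67×10⁻⁸·4.924) = 3.388×10⁹ K⁴.
T = (3.388×10⁹)^(1/4).

T ≈ 241 K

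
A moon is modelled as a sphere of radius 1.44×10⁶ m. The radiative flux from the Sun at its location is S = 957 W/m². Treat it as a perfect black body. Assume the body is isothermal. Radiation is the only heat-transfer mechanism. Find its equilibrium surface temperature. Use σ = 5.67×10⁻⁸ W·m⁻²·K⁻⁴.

At equilibrium, absorbed power = emitted power.
Absorbing cross-section = πr² = 6.514×10¹² m²; emitting surface = 4πr² = 2.606×10¹³ m² (ratio 4).
S·A_cross = εσ·A_surf·T⁴  ⇒  T⁴ = S/(4σ).
T⁴ = 1.00·957/(4·5.67×10⁻⁸) = 4.220×10⁹ K⁴.
T = (4.220×10⁹)^(1/4).

T ≈ 255 K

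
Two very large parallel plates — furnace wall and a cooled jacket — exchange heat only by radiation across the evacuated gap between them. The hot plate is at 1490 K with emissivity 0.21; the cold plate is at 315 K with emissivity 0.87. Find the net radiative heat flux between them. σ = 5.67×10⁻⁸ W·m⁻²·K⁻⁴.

q ≈ 56800 W/m²

For two infinite grey parallel plates, q = σ(T₁⁴ − T₂⁴)/(1/ε₁ + 1/ε₂ − 1).
T₁⁴ − T₂⁴ = 4.929×10¹² − 9.846×10⁹ = 4.919×10¹² K⁴.
1/ε₁ + 1/ε₂ − 1 = 4.762 + 1.149 − 1 = 4.911.
q = 5.67×10⁻⁸ × 4.919×10¹² / 4.911.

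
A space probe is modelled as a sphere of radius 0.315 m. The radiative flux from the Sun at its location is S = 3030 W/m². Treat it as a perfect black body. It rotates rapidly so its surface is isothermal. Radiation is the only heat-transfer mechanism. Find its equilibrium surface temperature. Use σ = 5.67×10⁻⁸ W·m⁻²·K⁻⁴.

At equilibrium, absorbed power = emitted power.
Absorbing cross-section = πr² = 0.3117 m²; emitting surface = 4πr² = 1.247 m² (ratio 4).
S·A_cross = εσ·A_surf·T⁴  ⇒  T⁴ = S/(4σ).
T⁴ = 1.00·3030/(4·5.67×10⁻⁸) = 1.336×10¹⁰ K⁴.
T = (1.336×10¹⁰)^(1/4).

T ≈ 340 K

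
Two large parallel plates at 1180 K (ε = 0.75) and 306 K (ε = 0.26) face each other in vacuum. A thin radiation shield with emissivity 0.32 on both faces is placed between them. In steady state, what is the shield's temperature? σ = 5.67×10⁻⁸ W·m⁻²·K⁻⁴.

T_s ≈ 1050 K

In steady state the net flux on the hot side equals that on the cold side.
σ(T₁⁴−T_s⁴)/D₁ = σ(T_s⁴−T₂⁴)/D₂, with D₁ = 1/ε₁+1/ε_s−1 = 3.458, D₂ = 1/ε_s+1/ε₂−1 = 5.971.
Solve for T_s⁴: T_s⁴ = (D₂·T₁⁴ + D₁·T₂⁴)/(D₁+D₂) = 1.231×10¹² K⁴.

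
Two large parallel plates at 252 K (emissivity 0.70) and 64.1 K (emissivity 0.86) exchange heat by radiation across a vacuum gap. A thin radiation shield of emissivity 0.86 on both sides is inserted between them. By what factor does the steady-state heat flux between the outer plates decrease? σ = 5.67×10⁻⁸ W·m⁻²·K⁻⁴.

factor ≈ 1.83

Without shield: q₀ = σΔ(T⁴)/(1/ε₁+1/ε₂−1) with denominator 1.591.
With shield the two gaps are in series; the resistances add: (1/ε₁+1/ε_s−1)+(1/ε_s+1/ε₂−1) = 1.591+1.326 = 2.917.
Heat-flux ratio q₀/q = 2.917/1.591.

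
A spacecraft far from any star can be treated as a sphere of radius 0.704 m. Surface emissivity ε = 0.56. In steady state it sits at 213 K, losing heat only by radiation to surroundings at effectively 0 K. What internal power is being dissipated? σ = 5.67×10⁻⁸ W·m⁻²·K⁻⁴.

Steady state: P = εσA T⁴.
A = 4πr² = 6.228 m²; T⁴ = (213)⁴ = 2.058×10⁹ K⁴.
P = 0.56 × 5.67×10⁻⁸ × 6.228 × 2.058×10⁹.

P ≈ 407 W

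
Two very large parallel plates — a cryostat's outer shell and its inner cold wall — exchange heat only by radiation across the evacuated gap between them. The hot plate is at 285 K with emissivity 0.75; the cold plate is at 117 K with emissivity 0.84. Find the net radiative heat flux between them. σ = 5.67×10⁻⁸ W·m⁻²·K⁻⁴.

q ≈ 239 W/m²

For two infinite grey parallel plates, q = σ(T₁⁴ − T₂⁴)/(1/ε₁ + 1/ε₂ − 1).
T₁⁴ − T₂⁴ = 6.598×10⁹ − 1.874×10⁸ = 6.410×10⁹ K⁴.
1/ε₁ + 1/ε₂ − 1 = 1.333 + 1.190 − 1 = 1.524.
q = 5.67×10⁻⁸ × 6.410×10⁹ / 1.524.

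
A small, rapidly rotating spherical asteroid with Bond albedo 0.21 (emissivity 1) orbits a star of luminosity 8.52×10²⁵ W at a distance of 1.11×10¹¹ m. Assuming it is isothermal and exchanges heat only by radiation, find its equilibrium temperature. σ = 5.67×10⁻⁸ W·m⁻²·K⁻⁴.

First find the stellar flux at distance d: S = L/(4πd²) = 8.52×10²⁵/(4π·(1.11×10¹¹)²) = 550.3 W/m².
For an isothermal sphere, absorbed (1−a)S·πr² = emitted σ·4πr²·T⁴, so T⁴ = (1−a)S/(4σ).
T⁴ = 0.790·550.3/(4·5.67×10⁻⁸) = 1.917×10⁹ K⁴.

T ≈ 209 K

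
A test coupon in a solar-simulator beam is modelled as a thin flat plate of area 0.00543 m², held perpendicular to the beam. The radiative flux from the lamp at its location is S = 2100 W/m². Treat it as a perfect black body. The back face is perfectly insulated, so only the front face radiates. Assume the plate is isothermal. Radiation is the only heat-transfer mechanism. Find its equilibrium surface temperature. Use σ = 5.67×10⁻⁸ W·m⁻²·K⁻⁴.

T ≈ 439 K

At equilibrium, absorbed power = emitted power.
Absorbing cross-section = A = 0.005430 m²; emitting surface = A = 0.005430 m² (ratio 1).
S·A_cross = εσ·A_surf·T⁴  ⇒  T⁴ = S/(1σ).
T⁴ = 1.00·2100/(1·5.67×10⁻⁸) = 3.704×10¹⁰ K⁴.
T = (3.704×10¹⁰)^(1/4).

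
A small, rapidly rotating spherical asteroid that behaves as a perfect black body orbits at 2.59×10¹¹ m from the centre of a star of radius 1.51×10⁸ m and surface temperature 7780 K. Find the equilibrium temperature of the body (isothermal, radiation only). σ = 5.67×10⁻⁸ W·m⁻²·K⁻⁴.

The star's surface emits σT_*⁴; at distance d the flux is S = σT_*⁴(R_*/d)².
S = 5.67×10⁻⁸·(7780)⁴·(1.51×10⁸/2.59×10¹¹)² = 70.61 W/m².
For an isothermal sphere T⁴ = (1−a)S/(4σ) = 3.113×10⁸ K⁴.

T ≈ 133 K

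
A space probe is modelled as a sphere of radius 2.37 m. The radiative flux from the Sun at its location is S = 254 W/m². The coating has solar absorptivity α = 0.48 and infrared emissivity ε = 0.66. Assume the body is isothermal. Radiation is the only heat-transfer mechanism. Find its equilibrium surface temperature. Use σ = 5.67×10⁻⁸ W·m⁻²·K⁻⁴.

T ≈ 169 K

At equilibrium, absorbed power = emitted power.
Absorbing cross-section = πr² = 17.65 m²; emitting surface = 4πr² = 70.58 m² (ratio 4).
αS·A_cross = εσ·A_surf·T⁴  ⇒  T⁴ = αS/(ε·4σ).
T⁴ = 0.480·254/(0.66·4·5.67×10⁻⁸) = 8.145×10⁸ K⁴.
T = (8.145×10⁸)^(1/4).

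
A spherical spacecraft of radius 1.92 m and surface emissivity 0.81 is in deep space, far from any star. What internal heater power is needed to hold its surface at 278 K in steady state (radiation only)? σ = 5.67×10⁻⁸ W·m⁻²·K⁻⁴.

P = εσ·4πr²·T⁴.
4πr² = 46.32 m²; T⁴ = 5.973×10⁹ K⁴.
P = 0.81·5.67×10⁻⁸·46.32·5.973×10⁹.

P ≈ 12700 W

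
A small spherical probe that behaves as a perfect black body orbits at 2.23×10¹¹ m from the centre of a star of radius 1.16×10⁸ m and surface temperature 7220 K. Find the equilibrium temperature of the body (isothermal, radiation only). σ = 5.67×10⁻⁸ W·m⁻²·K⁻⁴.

T ≈ 116 K

The star's surface emits σT_*⁴; at distance d the flux is S = σT_*⁴(R_*/d)².
S = 5.67×10⁻⁸·(7220)⁴·(1.16×10⁸/2.23×10¹¹)² = 41.69 W/m².
For an isothermal sphere T⁴ = (1−a)S/(4σ) = 1.838×10⁸ K⁴.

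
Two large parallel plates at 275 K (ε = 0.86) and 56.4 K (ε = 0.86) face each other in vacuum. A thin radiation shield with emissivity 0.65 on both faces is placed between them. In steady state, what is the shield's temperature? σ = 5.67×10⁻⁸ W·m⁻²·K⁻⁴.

T_s ≈ 231 K

In steady state the net flux on the hot side equals that on the cold side.
σ(T₁⁴−T_s⁴)/D₁ = σ(T_s⁴−T₂⁴)/D₂, with D₁ = 1/ε₁+1/ε_s−1 = 1.701, D₂ = 1/ε_s+1/ε₂−1 = 1.701.
Solve for T_s⁴: T_s⁴ = (D₂·T₁⁴ + D₁·T₂⁴)/(D₁+D₂) = 2.865×10⁹ K⁴.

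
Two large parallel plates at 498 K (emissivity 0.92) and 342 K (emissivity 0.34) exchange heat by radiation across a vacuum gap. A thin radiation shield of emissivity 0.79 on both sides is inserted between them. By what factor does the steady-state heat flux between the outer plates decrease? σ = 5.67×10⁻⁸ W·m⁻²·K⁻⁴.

factor ≈ 1.51

Without shield: q₀ = σΔ(T⁴)/(1/ε₁+1/ε₂−1) with denominator 3.028.
With shield the two gaps are in series; the resistances add: (1/ε₁+1/ε_s−1)+(1/ε_s+1/ε₂−1) = 1.353+3.207 = 4.560.
Heat-flux ratio q₀/q = 4.560/3.028.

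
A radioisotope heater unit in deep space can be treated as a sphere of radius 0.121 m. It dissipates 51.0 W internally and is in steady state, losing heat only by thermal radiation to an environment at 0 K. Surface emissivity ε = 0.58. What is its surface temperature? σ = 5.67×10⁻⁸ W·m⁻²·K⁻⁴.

Steady state: internal power = radiated power, P = εσA T⁴.
Radiating area A = 4πr² = 0.1840 m².
T⁴ = P/(εσA) = 51.0/(0.58·5.67×10⁻⁸·0.1840) = 8.429×10⁹ K⁴.
T = (8.429×10⁹)^(1/4).

T ≈ 303 K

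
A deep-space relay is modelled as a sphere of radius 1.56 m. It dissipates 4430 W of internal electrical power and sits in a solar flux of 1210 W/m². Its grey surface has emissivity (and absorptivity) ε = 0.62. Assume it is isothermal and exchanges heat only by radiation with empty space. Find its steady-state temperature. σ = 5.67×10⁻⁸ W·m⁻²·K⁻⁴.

T ≈ 312 K

At steady state, absorbed solar power + internal power = radiated power.
Absorbed: α·S·A_cross = 0.62·1210·7.645 = 5736 W (cross-section πr²).
Total input = 5736 + 4430 = 10170 W.
Radiated: εσ·A_surf·T⁴ with A_surf = 4πr² = 30.58 m².
T⁴ = 10170/(0.62·5.67×10⁻⁸·30.58) = 9.456×10⁹ K⁴.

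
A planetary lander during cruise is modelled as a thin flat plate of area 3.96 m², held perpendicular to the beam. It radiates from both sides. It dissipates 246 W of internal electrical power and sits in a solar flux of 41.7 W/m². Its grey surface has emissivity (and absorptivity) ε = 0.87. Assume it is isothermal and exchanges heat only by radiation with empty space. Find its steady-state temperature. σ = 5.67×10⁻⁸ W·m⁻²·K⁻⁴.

T ≈ 178 K

At steady state, absorbed solar power + internal power = radiated power.
Absorbed: α·S·A_cross = 0.87·41.7·3.960 = 143.7 W (cross-section A).
Total input = 143.7 + 246 = 389.7 W.
Radiated: εσ·A_surf·T⁴ with A_surf = 2A = 7.920 m².
T⁴ = 389.7/(0.87·5.67×10⁻⁸·7.920) = 9.974×10⁸ K⁴.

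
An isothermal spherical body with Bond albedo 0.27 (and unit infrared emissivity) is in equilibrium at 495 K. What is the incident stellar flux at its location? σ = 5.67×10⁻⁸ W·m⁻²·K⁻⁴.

S ≈ 18700 W/m²

(1−a)S·πr² = σ·4πr²·T⁴ ⇒ S = 4σT⁴/(1−a).
S = 4·5.67×10⁻⁸·6.004×10¹⁰/0.730.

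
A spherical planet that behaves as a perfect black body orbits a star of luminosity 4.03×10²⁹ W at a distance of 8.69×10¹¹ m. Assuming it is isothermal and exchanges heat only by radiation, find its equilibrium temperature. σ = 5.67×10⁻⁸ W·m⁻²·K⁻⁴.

T ≈ 658 K

First find the stellar flux at distance d: S = L/(4πd²) = 4.03×10²⁹/(4π·(8.69×10¹¹)²) = 42470 W/m².
For an isothermal sphere, absorbed (1−a)S·πr² = emitted σ·4πr²·T⁴, so T⁴ = (1−a)S/(4σ).
T⁴ = 1.00·42470/(4·5.67×10⁻⁸) = 1.872×10¹¹ K⁴.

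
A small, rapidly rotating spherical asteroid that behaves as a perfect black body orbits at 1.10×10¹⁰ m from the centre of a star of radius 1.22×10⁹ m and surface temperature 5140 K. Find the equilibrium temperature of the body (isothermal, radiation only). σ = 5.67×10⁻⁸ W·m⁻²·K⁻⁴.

T ≈ 1210 K

The star's surface emits σT_*⁴; at distance d the flux is S = σT_*⁴(R_*/d)².
S = 5.67×10⁻⁸·(5140)⁴·(1.22×10⁹/1.10×10¹⁰)² = 4.868×10⁵ W/m².
For an isothermal sphere T⁴ = (1−a)S/(4σ) = 2.146×10¹² K⁴.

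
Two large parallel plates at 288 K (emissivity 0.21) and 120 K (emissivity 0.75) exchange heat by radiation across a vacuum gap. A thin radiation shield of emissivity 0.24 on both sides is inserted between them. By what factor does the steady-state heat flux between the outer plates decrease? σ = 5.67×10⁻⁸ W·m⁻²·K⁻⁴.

Without shield: q₀ = σΔ(T⁴)/(1/ε₁+1/ε₂−1) with denominator 5.095.
With shield the two gaps are in series; the resistances add: (1/ε₁+1/ε_s−1)+(1/ε_s+1/ε₂−1) = 7.929+4.500 = 12.43.
Heat-flux ratio q₀/q = 12.43/5.095.

factor ≈ 2.44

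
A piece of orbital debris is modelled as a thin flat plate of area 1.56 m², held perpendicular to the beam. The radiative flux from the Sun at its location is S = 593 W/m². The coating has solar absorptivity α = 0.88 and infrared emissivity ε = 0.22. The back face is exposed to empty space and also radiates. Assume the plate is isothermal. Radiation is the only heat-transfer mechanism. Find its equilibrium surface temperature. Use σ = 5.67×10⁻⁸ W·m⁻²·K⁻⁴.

T ≈ 380 K

At equilibrium, absorbed power = emitted power.
Absorbing cross-section = A = 1.560 m²; emitting surface = 2A = 3.120 m² (ratio 2).
αS·A_cross = εσ·A_surf·T⁴  ⇒  T⁴ = αS/(ε·2σ).
T⁴ = 0.880·593/(0.22·2·5.67×10⁻⁸) = 2.092×10¹⁰ K⁴.
T = (2.092×10¹⁰)^(1/4).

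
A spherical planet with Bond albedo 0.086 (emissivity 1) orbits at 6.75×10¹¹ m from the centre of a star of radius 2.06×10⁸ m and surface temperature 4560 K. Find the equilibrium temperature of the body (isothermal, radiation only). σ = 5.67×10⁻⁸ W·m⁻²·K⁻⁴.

The star's surface emits σT_*⁴; at distance d the flux is S = σT_*⁴(R_*/d)².
S = 5.67×10⁻⁸·(4560)⁴·(2.06×10⁸/6.75×10¹¹)² = 2.283 W/m².
For an isothermal sphere T⁴ = (1−a)S/(4σ) = 9.202×10⁶ K⁴.

T ≈ 55.1 K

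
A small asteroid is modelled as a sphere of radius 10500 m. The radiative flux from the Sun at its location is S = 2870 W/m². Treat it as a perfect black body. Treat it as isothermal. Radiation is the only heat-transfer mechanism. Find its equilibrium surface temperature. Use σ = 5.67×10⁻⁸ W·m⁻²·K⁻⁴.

T ≈ 335 K

At equilibrium, absorbed power = emitted power.
Absorbing cross-section = πr² = 3.464×10⁸ m²; emitting surface = 4πr² = 1.385×10⁹ m² (ratio 4).
S·A_cross = εσ·A_surf·T⁴  ⇒  T⁴ = S/(4σ).
T⁴ = 1.00·2870/(4·5.67×10⁻⁸) = 1.265×10¹⁰ K⁴.
T = (1.265×10¹⁰)^(1/4).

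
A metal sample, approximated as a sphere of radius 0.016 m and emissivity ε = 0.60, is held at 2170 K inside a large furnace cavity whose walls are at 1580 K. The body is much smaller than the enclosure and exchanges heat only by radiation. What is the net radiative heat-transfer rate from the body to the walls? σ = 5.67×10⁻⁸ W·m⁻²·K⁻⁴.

For a small grey body in a large enclosure: P_net = εσA(T_body⁴ − T_wall⁴).
A = 4πr² = 0.003217 m²; T_body⁴ − T_wall⁴ = 2.217×10¹³ − 6.232×10¹² = 1.594×10¹³ K⁴.
|P_net| = 0.60·5.67×10⁻⁸·0.003217·1.594×10¹³.

P_net ≈ 1740 W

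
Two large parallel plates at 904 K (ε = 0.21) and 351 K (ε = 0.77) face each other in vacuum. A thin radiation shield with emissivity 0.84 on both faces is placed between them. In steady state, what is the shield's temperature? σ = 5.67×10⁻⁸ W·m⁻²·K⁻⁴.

T_s ≈ 638 K

In steady state the net flux on the hot side equals that on the cold side.
σ(T₁⁴−T_s⁴)/D₁ = σ(T_s⁴−T₂⁴)/D₂, with D₁ = 1/ε₁+1/ε_s−1 = 4.952, D₂ = 1/ε_s+1/ε₂−1 = 1.489.
Solve for T_s⁴: T_s⁴ = (D₂·T₁⁴ + D₁·T₂⁴)/(D₁+D₂) = 1.661×10¹¹ K⁴.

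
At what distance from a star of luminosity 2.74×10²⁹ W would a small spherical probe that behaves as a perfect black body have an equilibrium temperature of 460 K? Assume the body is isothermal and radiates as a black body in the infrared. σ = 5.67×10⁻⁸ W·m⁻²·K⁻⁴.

For an isothermal black-emitting sphere, (1−a)S·πr² = σ·4πr²·T⁴ ⇒ S = 4σT⁴/(1−a).
S = 4·5.67×10⁻⁸·(460)⁴/1.00 = 10150 W/m².
Flux falls as S = L/(4πd²), so d = √(L/(4πS)) = √(2.74×10²⁹/(4π·10150)).

d ≈ 1.47×10¹² m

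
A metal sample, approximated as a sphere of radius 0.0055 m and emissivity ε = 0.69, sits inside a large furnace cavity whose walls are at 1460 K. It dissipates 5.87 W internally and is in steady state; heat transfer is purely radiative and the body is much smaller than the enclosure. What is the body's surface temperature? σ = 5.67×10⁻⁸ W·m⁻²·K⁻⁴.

For a small grey body in a large enclosure, net radiated power = εσA(T⁴ − T_w⁴).
Steady state: P = εσA(T⁴ − T_w⁴) with A = 4πr² = 3.801×10⁻⁴ m².
T⁴ = P/(εσA) + T_w⁴ = 5.87/(0.69·5.67×10⁻⁸·3.801×10⁻⁴) + (1460)⁴
    = 3.947×10¹¹ + 4.544×10¹² = 4.938×10¹² K⁴.

T ≈ 1490 K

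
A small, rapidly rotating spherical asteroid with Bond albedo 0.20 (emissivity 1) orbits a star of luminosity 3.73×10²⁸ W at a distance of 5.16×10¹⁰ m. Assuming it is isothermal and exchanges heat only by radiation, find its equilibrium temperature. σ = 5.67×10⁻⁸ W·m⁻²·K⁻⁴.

First find the stellar flux at distance d: S = L/(4πd²) = 3.73×10²⁸/(4π·(5.16×10¹⁰)²) = 1.115×10⁶ W/m².
For an isothermal sphere, absorbed (1−a)S·πr² = emitted σ·4πr²·T⁴, so T⁴ = (1−a)S/(4σ).
T⁴ = 0.800·1.115×10⁶/(4·5.67×10⁻⁸) = 3.932×10¹² K⁴.

T ≈ 1410 K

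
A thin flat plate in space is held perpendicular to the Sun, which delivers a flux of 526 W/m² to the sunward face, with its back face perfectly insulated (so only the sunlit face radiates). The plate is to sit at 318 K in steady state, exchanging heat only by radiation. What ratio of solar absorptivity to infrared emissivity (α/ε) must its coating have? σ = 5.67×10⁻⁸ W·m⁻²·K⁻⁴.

α/ε ≈ 1.10

Balance: αS·A = εσ·1A·T⁴ ⇒ α/ε = σT⁴/S.
α/ε = 5.67×10⁻⁸·(318)⁴/526 = 5.67×10⁻⁸·1.023×10¹⁰/526.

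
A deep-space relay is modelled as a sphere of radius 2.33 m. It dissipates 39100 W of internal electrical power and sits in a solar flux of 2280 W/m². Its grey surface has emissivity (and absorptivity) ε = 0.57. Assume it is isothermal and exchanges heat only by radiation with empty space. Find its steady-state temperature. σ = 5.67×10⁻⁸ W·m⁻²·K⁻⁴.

T ≈ 408 K

At steady state, absorbed solar power + internal power = radiated power.
Absorbed: α·S·A_cross = 0.57·2280·17.06 = 22170 W (cross-section πr²).
Total input = 22170 + 39100 = 61270 W.
Radiated: εσ·A_surf·T⁴ with A_surf = 4πr² = 68.22 m².
T⁴ = 61270/(0.57·5.67×10⁻⁸·68.22) = 2.779×10¹⁰ K⁴.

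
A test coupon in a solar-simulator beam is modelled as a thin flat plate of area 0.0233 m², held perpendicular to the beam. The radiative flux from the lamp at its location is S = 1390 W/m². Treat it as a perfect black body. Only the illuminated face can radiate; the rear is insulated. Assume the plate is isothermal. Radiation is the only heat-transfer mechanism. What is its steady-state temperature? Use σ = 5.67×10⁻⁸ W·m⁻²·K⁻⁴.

At equilibrium, absorbed power = emitted power.
Absorbing cross-section = A = 0.02330 m²; emitting surface = A = 0.02330 m² (ratio 1).
S·A_cross = εσ·A_surf·T⁴  ⇒  T⁴ = S/(1σ).
T⁴ = 1.00·1390/(1·5.67×10⁻⁸) = 2.451×10¹⁰ K⁴.
T = (2.451×10¹⁰)^(1/4).

T ≈ 396 K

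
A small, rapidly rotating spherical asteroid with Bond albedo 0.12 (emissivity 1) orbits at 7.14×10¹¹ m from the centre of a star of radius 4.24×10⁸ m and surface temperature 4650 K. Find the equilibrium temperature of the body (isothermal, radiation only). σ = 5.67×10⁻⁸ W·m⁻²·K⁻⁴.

T ≈ 77.6 K

The star's surface emits σT_*⁴; at distance d the flux is S = σT_*⁴(R_*/d)².
S = 5.67×10⁻⁸·(4650)⁴·(4.24×10⁸/7.14×10¹¹)² = 9.348 W/m².
For an isothermal sphere T⁴ = (1−a)S/(4σ) = 3.627×10⁷ K⁴.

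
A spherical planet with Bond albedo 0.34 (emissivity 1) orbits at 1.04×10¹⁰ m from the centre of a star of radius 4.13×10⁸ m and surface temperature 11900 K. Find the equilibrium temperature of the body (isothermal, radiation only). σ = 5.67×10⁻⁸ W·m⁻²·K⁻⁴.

The star's surface emits σT_*⁴; at distance d the flux is S = σT_*⁴(R_*/d)².
S = 5.67×10⁻⁸·(11900)⁴·(4.13×10⁸/1.04×10¹⁰)² = 1.793×10⁶ W/m².
For an isothermal sphere T⁴ = (1−a)S/(4σ) = 5.218×10¹² K⁴.

T ≈ 1510 K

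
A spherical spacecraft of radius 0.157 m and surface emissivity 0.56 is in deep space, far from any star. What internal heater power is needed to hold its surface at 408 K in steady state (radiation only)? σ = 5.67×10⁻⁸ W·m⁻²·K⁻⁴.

P = εσ·4πr²·T⁴.
4πr² = 0.3097 m²; T⁴ = 2.771×10¹⁰ K⁴.
P = 0.56·5.67×10⁻⁸·0.3097·2.771×10¹⁰.

P ≈ 273 W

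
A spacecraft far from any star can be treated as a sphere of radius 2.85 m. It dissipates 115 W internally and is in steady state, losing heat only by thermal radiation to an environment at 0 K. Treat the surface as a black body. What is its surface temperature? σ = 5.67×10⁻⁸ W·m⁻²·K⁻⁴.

T ≈ 66.8 K

Steady state: internal power = radiated power, P = εσA T⁴.
Radiating area A = 4πr² = 102.1 m².
T⁴ = P/(εσA) = 115/(1.0·5.67×10⁻⁸·102.1) = 1.987×10⁷ K⁴.
T = (1.987×10⁷)^(1/4).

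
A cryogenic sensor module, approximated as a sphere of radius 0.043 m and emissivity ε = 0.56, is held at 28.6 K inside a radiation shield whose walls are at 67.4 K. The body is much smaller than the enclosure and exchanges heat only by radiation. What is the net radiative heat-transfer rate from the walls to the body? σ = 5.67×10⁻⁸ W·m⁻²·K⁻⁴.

For a small grey body in a large enclosure: P_net = εσA(T_body⁴ − T_wall⁴).
A = 4πr² = 0.02324 m²; T_body⁴ − T_wall⁴ = 6.691×10⁵ − 2.064×10⁷ = -1.997×10⁷ K⁴.
|P_net| = 0.56·5.67×10⁻⁸·0.02324·1.997×10⁷.

P_net ≈ 0.0147 W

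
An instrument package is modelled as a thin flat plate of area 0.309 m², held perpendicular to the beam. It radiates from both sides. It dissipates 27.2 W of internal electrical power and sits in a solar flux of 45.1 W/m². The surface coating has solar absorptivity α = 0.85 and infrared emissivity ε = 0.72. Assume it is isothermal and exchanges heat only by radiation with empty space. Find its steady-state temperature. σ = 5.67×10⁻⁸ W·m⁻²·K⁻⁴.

At steady state, absorbed solar power + internal power = radiated power.
Absorbed: α·S·A_cross = 0.85·45.1·0.3090 = 11.85 W (cross-section A).
Total input = 11.85 + 27.2 = 39.05 W.
Radiated: εσ·A_surf·T⁴ with A_surf = 2A = 0.6180 m².
T⁴ = 39.05/(0.72·5.67×10⁻⁸·0.6180) = 1.548×10⁹ K⁴.

T ≈ 198 K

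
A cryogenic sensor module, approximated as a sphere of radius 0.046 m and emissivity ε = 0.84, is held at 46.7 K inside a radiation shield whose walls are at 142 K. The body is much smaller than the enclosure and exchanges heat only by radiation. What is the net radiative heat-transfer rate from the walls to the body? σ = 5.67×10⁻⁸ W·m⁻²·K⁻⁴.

P_net ≈ 0.509 W

For a small grey body in a large enclosure: P_net = εσA(T_body⁴ − T_wall⁴).
A = 4πr² = 0.02659 m²; T_body⁴ − T_wall⁴ = 4.756×10⁶ − 4.066×10⁸ = -4.018×10⁸ K⁴.
|P_net| = 0.84·5.67×10⁻⁸·0.02659·4.018×10⁸.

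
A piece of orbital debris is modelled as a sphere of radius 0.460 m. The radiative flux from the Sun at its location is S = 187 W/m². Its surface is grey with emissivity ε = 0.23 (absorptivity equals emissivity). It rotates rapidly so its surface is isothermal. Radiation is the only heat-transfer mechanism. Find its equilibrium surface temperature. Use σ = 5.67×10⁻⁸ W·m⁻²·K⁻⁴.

T ≈ 169 K

At equilibrium, absorbed power = emitted power.
Absorbing cross-section = πr² = 0.6648 m²; emitting surface = 4πr² = 2.659 m² (ratio 4).
εS·A_cross = εσ·A_surf·T⁴  ⇒  T⁴ = S/(4σ)   (ε cancels).
T⁴ = 187/(4·5.67×10⁻⁸) = 8.245×10⁸ K⁴.
T = (8.245×10⁸)^(1/4).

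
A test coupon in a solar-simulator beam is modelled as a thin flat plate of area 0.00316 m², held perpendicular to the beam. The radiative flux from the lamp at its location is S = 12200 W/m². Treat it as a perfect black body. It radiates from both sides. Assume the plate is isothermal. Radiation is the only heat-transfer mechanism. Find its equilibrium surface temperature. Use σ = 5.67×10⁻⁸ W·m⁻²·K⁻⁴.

At equilibrium, absorbed power = emitted power.
Absorbing cross-section = A = 0.003160 m²; emitting surface = 2A = 0.006320 m² (ratio 2).
S·A_cross = εσ·A_surf·T⁴  ⇒  T⁴ = S/(2σ).
T⁴ = 1.00·12200/(2·5.67×10⁻⁸) = 1.076×10¹¹ K⁴.
T = (1.076×10¹¹)^(1/4).

T ≈ 573 K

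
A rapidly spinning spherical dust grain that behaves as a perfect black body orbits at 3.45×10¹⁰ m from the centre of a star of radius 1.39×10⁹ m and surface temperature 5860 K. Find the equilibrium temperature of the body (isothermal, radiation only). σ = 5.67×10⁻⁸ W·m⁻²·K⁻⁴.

The star's surface emits σT_*⁴; at distance d the flux is S = σT_*⁴(R_*/d)².
S = 5.67×10⁻⁸·(5860)⁴·(1.39×10⁹/3.45×10¹⁰)² = 1.085×10⁵ W/m².
For an isothermal sphere T⁴ = (1−a)S/(4σ) = 4.785×10¹¹ K⁴.

T ≈ 832 K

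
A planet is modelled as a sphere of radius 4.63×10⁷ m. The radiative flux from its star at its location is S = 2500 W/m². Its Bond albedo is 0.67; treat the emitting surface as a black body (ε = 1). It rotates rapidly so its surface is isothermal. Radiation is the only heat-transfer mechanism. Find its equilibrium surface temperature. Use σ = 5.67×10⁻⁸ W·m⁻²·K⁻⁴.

T ≈ 246 K

At equilibrium, absorbed power = emitted power.
Absorbing cross-section = πr² = 6.735×10¹⁵ m²; emitting surface = 4πr² = 2.694×10¹⁶ m² (ratio 4).
(1−a)S·A_cross = εσ·A_surf·T⁴  ⇒  T⁴ = (1−a)S/(4σ).
T⁴ = 0.330·2500/(4·5.67×10⁻⁸) = 3.638×10⁹ K⁴.
T = (3.638×10⁹)^(1/4).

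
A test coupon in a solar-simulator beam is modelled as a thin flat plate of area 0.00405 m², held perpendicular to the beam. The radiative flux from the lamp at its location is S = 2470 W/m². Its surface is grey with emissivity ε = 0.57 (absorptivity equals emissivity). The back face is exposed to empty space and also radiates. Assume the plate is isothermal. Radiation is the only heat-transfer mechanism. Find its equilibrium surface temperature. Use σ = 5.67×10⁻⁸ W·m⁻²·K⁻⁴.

T ≈ 384 K

At equilibrium, absorbed power = emitted power.
Absorbing cross-section = A = 0.004050 m²; emitting surface = 2A = 0.008100 m² (ratio 2).
εS·A_cross = εσ·A_surf·T⁴  ⇒  T⁴ = S/(2σ)   (ε cancels).
T⁴ = 2470/(2·5.67×10⁻⁸) = 2.178×10¹⁰ K⁴.
T = (2.178×10¹⁰)^(1/4).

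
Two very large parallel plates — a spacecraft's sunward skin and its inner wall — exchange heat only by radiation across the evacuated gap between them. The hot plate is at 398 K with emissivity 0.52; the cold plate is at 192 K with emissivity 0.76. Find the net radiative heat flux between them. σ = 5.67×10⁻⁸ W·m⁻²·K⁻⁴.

For two infinite grey parallel plates, q = σ(T₁⁴ − T₂⁴)/(1/ε₁ + 1/ε₂ − 1).
T₁⁴ − T₂⁴ = 2.509×10¹⁰ − 1.359×10⁹ = 2.373×10¹⁰ K⁴.
1/ε₁ + 1/ε₂ − 1 = 1.923 + 1.316 − 1 = 2.239.
q = 5.67×10⁻⁸ × 2.373×10¹⁰ / 2.239.

q ≈ 601 W/m²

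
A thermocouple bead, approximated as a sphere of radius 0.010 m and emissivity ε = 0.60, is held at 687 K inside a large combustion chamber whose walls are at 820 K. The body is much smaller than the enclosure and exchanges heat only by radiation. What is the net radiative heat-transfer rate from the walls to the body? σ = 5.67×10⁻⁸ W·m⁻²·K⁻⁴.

P_net ≈ 9.81 W

For a small grey body in a large enclosure: P_net = εσA(T_body⁴ − T_wall⁴).
A = 4πr² = 0.001257 m²; T_body⁴ − T_wall⁴ = 2.228×10¹¹ − 4.521×10¹¹ = -2.294×10¹¹ K⁴.
|P_net| = 0.60·5.67×10⁻⁸·0.001257·2.294×10¹¹.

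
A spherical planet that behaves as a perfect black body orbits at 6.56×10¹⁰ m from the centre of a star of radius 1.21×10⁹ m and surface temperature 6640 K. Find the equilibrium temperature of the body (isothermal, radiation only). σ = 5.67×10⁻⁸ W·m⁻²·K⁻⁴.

The star's surface emits σT_*⁴; at distance d the flux is S = σT_*⁴(R_*/d)².
S = 5.67×10⁻⁸·(6640)⁴·(1.21×10⁹/6.56×10¹⁰)² = 37500 W/m².
For an isothermal sphere T⁴ = (1−a)S/(4σ) = 1.653×10¹¹ K⁴.

T ≈ 638 K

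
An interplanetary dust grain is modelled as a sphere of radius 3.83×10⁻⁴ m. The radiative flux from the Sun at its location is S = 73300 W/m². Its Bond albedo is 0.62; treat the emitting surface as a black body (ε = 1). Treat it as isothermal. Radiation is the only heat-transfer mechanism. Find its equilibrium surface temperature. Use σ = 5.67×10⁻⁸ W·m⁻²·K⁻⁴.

T ≈ 592 K

At equilibrium, absorbed power = emitted power.
Absorbing cross-section = πr² = 4.608×10⁻⁷ m²; emitting surface = 4πr² = 1.843×10⁻⁶ m² (ratio 4).
(1−a)S·A_cross = εσ·A_surf·T⁴  ⇒  T⁴ = (1−a)S/(4σ).
T⁴ = 0.380·73300/(4·5.67×10⁻⁸) = 1.228×10¹¹ K⁴.
T = (1.228×10¹¹)^(1/4).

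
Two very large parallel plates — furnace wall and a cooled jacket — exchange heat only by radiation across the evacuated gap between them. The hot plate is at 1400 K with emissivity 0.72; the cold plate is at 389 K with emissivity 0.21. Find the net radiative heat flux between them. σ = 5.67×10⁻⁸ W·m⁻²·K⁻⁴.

For two infinite grey parallel plates, q = σ(T₁⁴ − T₂⁴)/(1/ε₁ + 1/ε₂ − 1).
T₁⁴ − T₂⁴ = 3.842×10¹² − 2.290×10¹⁰ = 3.819×10¹² K⁴.
1/ε₁ + 1/ε₂ − 1 = 1.389 + 4.762 − 1 = 5.151.
q = 5.67×10⁻⁸ × 3.819×10¹² / 5.151.

q ≈ 42000 W/m²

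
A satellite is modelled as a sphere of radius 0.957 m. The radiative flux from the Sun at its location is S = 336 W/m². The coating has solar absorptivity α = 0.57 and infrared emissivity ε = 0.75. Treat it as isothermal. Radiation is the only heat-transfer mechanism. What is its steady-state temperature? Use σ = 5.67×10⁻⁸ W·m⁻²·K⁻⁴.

T ≈ 183 K

At equilibrium, absorbed power = emitted power.
Absorbing cross-section = πr² = 2.877 m²; emitting surface = 4πr² = 11.51 m² (ratio 4).
αS·A_cross = εσ·A_surf·T⁴  ⇒  T⁴ = αS/(ε·4σ).
T⁴ = 0.570·336/(0.75·4·5.67×10⁻⁸) = 1.126×10⁹ K⁴.
T = (1.126×10⁹)^(1/4).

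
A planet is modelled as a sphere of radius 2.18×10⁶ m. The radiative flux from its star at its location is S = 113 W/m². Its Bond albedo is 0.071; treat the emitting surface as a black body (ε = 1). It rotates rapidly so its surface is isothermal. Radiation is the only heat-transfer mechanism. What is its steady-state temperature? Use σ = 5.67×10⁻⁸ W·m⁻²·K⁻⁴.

T ≈ 147 K

At equilibrium, absorbed power = emitted power.
Absorbing cross-section = πr² = 1.493×10¹³ m²; emitting surface = 4πr² = 5.972×10¹³ m² (ratio 4).
(1−a)S·A_cross = εσ·A_surf·T⁴  ⇒  T⁴ = (1−a)S/(4σ).
T⁴ = 0.929·113/(4·5.67×10⁻⁸) = 4.629×10⁸ K⁴.
T = (4.629×10⁸)^(1/4).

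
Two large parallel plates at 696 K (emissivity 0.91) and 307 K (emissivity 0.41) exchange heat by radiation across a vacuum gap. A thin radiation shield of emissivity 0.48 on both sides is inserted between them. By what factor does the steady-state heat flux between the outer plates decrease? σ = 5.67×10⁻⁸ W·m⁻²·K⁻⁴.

factor ≈ 2.25

Without shield: q₀ = σΔ(T⁴)/(1/ε₁+1/ε₂−1) with denominator 2.538.
With shield the two gaps are in series; the resistances add: (1/ε₁+1/ε_s−1)+(1/ε_s+1/ε₂−1) = 2.182+3.522 = 5.705.
Heat-flux ratio q₀/q = 5.705/2.538.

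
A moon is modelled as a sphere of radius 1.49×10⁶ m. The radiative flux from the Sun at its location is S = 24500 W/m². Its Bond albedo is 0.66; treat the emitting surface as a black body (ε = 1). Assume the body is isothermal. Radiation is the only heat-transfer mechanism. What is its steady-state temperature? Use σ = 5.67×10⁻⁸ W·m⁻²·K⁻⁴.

T ≈ 438 K

At equilibrium, absorbed power = emitted power.
Absorbing cross-section = πr² = 6.975×10¹² m²; emitting surface = 4πr² = 2.790×10¹³ m² (ratio 4).
(1−a)S·A_cross = εσ·A_surf·T⁴  ⇒  T⁴ = (1−a)S/(4σ).
T⁴ = 0.340·24500/(4·5.67×10⁻⁸) = 3.673×10¹⁰ K⁴.
T = (3.673×10¹⁰)^(1/4).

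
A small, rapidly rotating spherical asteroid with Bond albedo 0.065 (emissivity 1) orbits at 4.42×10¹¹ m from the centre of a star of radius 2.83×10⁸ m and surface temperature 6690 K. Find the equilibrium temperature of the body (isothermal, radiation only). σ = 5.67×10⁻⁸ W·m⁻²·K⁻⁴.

The star's surface emits σT_*⁴; at distance d the flux is S = σT_*⁴(R_*/d)².
S = 5.67×10⁻⁸·(6690)⁴·(2.83×10⁸/4.42×10¹¹)² = 46.56 W/m².
For an isothermal sphere T⁴ = (1−a)S/(4σ) = 1.919×10⁸ K⁴.

T ≈ 118 K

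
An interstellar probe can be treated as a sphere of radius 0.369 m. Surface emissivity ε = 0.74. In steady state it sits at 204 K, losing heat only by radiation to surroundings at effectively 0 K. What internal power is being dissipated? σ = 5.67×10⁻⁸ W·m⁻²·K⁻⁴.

Steady state: P = εσA T⁴.
A = 4πr² = 1.711 m²; T⁴ = (204)⁴ = 1.732×10⁹ K⁴.
P = 0.74 × 5.67×10⁻⁸ × 1.711 × 1.732×10⁹.

P ≈ 124 W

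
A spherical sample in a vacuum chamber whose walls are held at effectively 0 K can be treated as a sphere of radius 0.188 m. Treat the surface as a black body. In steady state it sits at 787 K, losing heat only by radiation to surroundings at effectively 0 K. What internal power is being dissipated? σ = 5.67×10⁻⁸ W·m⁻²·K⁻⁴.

P ≈ 9660 W

Steady state: P = εσA T⁴.
A = 4πr² = 0.4441 m²; T⁴ = (787)⁴ = 3.836×10¹¹ K⁴.
P = 1.0 × 5.67×10⁻⁸ × 0.4441 × 3.836×10¹¹.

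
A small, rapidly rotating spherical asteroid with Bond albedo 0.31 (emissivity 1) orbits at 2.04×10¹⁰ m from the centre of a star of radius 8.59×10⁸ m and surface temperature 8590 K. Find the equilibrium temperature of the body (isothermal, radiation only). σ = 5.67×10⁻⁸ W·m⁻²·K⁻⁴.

T ≈ 1140 K

The star's surface emits σT_*⁴; at distance d the flux is S = σT_*⁴(R_*/d)².
S = 5.67×10⁻⁸·(8590)⁴·(8.59×10⁸/2.04×10¹⁰)² = 5.474×10⁵ W/m².
For an isothermal sphere T⁴ = (1−a)S/(4σ) = 1.665×10¹² K⁴.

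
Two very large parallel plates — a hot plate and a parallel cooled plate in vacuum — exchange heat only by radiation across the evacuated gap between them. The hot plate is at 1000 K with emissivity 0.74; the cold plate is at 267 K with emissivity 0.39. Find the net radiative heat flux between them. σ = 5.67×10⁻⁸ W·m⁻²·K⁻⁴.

For two infinite grey parallel plates, q = σ(T₁⁴ − T₂⁴)/(1/ε₁ + 1/ε₂ − 1).
T₁⁴ − T₂⁴ = 1.000×10¹² − 5.082×10⁹ = 9.949×10¹¹ K⁴.
1/ε₁ + 1/ε₂ − 1 = 1.351 + 2.564 − 1 = 2.915.
q = 5.67×10⁻⁸ × 9.949×10¹¹ / 2.915.

q ≈ 19300 W/m²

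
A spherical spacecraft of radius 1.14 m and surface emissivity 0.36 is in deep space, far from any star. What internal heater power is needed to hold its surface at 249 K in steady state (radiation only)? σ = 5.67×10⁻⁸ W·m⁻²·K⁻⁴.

P ≈ 1280 W

P = εσ·4πr²·T⁴.
4πr² = 16.33 m²; T⁴ = 3.844×10⁹ K⁴.
P = 0.36·5.67×10⁻⁸·16.33·3.844×10⁹.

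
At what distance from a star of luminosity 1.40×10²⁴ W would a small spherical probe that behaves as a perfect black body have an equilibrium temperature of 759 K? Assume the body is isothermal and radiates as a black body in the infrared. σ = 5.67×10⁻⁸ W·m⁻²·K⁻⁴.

For an isothermal black-emitting sphere, (1−a)S·πr² = σ·4πr²·T⁴ ⇒ S = 4σT⁴/(1−a).
S = 4·5.67×10⁻⁸·(759)⁴/1.00 = 75270 W/m².
Flux falls as S = L/(4πd²), so d = √(L/(4πS)) = √(1.40×10²⁴/(4π·75270)).

d ≈ 1.22×10⁹ m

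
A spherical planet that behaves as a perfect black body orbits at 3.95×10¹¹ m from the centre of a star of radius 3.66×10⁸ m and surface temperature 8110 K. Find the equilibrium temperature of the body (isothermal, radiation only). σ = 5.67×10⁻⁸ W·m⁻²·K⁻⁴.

The star's surface emits σT_*⁴; at distance d the flux is S = σT_*⁴(R_*/d)².
S = 5.67×10⁻⁸·(8110)⁴·(3.66×10⁸/3.95×10¹¹)² = 210.6 W/m².
For an isothermal sphere T⁴ = (1−a)S/(4σ) = 9.285×10⁸ K⁴.

T ≈ 175 K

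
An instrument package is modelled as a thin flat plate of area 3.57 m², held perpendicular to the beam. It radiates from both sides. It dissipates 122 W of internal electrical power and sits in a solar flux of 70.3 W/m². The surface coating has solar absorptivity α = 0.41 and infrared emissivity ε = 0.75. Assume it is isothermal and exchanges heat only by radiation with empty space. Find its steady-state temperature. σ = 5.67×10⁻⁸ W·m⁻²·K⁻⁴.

At steady state, absorbed solar power + internal power = radiated power.
Absorbed: α·S·A_cross = 0.41·70.3·3.570 = 102.9 W (cross-section A).
Total input = 102.9 + 122 = 224.9 W.
Radiated: εσ·A_surf·T⁴ with A_surf = 2A = 7.140 m².
T⁴ = 224.9/(0.75·5.67×10⁻⁸·7.140) = 7.407×10⁸ K⁴.

T ≈ 165 K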